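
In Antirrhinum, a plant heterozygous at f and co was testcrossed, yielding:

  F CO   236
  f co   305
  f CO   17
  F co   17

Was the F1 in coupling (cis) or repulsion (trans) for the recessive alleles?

cis

The two most frequent classes are F CO (236) and f co (305); these are the parental (non-recombinant) types.
So the F1 carried F CO on one chromosome and f co on the other — the recessive alleles are on the same chromosome (cis / coupling).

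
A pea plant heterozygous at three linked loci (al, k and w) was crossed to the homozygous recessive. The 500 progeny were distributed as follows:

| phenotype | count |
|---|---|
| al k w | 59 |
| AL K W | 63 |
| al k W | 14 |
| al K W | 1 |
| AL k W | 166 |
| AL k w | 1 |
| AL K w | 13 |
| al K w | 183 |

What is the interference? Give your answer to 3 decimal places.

0.722

The two most frequent reciprocal classes, AL k W and al K w, are the parental types, so the F1 was AL k W / al K w.
The two rarest classes, AL k w and al K W, are the double crossovers. Comparing them with the parentals, only the w allele has switched, so w is the middle locus and the order is k – w – al.
k–w: (122 + 2)/500 = 0.2480; w–al: (27 + 2)/500 = 0.0580.
Expected DCO frequency = 0.2480 × 0.0580 ≈ 0.01438; observed = 2/500 ≈ 0.00400.
Coefficient of coincidence = 0.00400/0.01438 ≈ 0.278; interference = 1 − 0.278 = 0.722.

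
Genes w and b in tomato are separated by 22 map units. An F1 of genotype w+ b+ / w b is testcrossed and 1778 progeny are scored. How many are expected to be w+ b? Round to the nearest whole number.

196

A map distance of 22 map units corresponds to a recombination frequency of 0.220.
The F1 is w+ b+ / w b, so w+ b is a recombinant gamete class with expected frequency r/2 = 0.220/2 = 0.1100.
Expected number = 0.1100 × 1778 = 195.58 ≈ 196.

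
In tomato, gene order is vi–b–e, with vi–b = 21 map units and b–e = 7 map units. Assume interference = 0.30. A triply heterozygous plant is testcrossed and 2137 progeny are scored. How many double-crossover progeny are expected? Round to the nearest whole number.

22

Map distances give recombination frequencies of 0.210 and 0.070 for the two intervals.
With interference 0.30 (so coincidence = 0.70), expected double-crossover frequency = 0.210 × 0.070 × 0.70 = 0.01029.
Expected number = 0.01029 × 2137 = 21.99 ≈ 22.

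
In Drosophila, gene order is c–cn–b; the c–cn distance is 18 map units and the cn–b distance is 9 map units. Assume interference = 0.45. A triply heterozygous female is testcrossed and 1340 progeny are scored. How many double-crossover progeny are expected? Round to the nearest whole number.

12

Map distances give recombination frequencies of 0.180 and 0.090 for the two intervals.
With interference 0.45 (so coincidence = 0.55), expected double-crossover frequency = 0.180 × 0.090 × 0.55 = 0.00891.
Expected number = 0.00891 × 1340 = 11.94 ≈ 12.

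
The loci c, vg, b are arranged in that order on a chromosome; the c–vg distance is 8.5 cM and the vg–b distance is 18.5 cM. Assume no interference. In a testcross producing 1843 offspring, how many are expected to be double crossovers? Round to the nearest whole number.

Map distances give recombination frequencies of 0.085 and 0.185 for the two intervals.
With no interference, expected double-crossover frequency = 0.085 × 0.185 = 0.01572.
Expected number = 0.01572 × 1843 = 28.98 ≈ 29.

29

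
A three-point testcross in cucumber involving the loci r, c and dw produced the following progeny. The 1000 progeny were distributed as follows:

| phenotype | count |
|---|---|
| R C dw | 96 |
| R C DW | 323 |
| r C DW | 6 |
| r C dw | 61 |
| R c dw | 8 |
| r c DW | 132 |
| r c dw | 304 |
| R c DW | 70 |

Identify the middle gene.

The two most frequent reciprocal classes, r c dw and R C DW, are the parental types, so the F1 was r c dw / R C DW.
The two rarest classes, R c dw and r C DW, are the double crossovers. Comparing them with the parentals, only the r allele has switched, so r is the middle locus and the order is c – r – dw.

r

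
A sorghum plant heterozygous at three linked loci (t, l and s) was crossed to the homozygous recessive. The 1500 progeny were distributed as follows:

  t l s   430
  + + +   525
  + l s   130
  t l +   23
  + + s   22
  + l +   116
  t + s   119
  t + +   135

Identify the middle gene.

The two most frequent reciprocal classes, + + + and t l s, are the parental types, so the F1 was + + + / t l s.
The two rarest classes, + + s and t l +, are the double crossovers. Comparing them with the parentals, only the s allele has switched, so s is the middle locus and the order is l – s – t.

s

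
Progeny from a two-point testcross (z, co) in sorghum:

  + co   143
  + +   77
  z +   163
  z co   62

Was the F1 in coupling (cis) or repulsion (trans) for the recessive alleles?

trans

The two most frequent classes are + co (143) and z + (163); these are the parental (non-recombinant) types.
So the F1 carried + co on one chromosome and z + on the other — the recessive alleles are on opposite chromosomes (trans / repulsion).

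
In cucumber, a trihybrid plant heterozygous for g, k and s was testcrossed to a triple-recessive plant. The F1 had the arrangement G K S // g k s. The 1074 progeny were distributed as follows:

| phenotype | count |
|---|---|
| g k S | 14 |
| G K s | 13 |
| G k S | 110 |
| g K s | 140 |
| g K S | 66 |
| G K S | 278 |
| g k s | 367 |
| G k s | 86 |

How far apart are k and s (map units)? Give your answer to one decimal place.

25.8 map units

The two rarest classes, G K s and g k S, are the double crossovers. Comparing them with the parentals, only the s allele has switched, so s is the middle locus and the order is g – s – k.
Crossovers in the s–k interval produce the single-crossover classes G k S and g K s (110 + 140 = 250) plus the double crossovers (27).
RF(s–k) = (250 + 27) / 1074 = 277/1074 = 0.2579 → 25.8 map units.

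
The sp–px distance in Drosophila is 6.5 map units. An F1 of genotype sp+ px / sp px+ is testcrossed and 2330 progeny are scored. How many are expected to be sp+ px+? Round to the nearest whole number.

76

A map distance of 6.5 map units corresponds to a recombination frequency of 0.065.
The F1 is sp+ px / sp px+, so sp+ px+ is a recombinant gamete class with expected frequency r/2 = 0.065/2 = 0.0325.
Expected number = 0.0325 × 2330 = 75.73 ≈ 76.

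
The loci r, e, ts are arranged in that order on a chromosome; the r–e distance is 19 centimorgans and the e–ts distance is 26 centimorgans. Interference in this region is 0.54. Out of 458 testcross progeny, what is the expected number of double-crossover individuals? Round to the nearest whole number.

Map distances give recombination frequencies of 0.190 and 0.260 for the two intervals.
With interference 0.54 (so coincidence = 0.46), expected double-crossover frequency = 0.190 × 0.260 × 0.46 = 0.02272.
Expected number = 0.02272 × 458 = 10.41 ≈ 10.

10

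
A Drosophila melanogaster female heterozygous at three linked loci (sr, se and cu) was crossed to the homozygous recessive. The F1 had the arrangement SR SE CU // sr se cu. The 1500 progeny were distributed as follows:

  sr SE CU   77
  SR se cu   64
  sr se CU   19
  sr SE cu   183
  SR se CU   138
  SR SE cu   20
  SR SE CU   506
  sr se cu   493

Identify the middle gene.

cu

The two rarest classes, SR SE cu and sr se CU, are the double crossovers. Comparing them with the parentals, only the cu allele has switched, so cu is the middle locus and the order is sr – cu – se.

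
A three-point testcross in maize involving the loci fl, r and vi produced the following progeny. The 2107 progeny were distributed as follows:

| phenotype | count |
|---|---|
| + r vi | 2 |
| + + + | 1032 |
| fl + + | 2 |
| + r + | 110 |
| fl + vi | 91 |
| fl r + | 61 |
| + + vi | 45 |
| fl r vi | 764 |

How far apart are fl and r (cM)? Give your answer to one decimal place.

9.7 cM

The two most frequent reciprocal classes, + + + and fl r vi, are the parental types, so the F1 was + + + / fl r vi.
The two rarest classes, fl + + and + r vi, are the double crossovers. Comparing them with the parentals, only the fl allele has switched, so fl is the middle locus and the order is r – fl – vi.
Crossovers in the r–fl interval produce the single-crossover classes + r + and fl + vi (110 + 91 = 201) plus the double crossovers (4).
RF(r–fl) = (201 + 4) / 2107 = 205/2107 = 0.0973 → 9.7 cM.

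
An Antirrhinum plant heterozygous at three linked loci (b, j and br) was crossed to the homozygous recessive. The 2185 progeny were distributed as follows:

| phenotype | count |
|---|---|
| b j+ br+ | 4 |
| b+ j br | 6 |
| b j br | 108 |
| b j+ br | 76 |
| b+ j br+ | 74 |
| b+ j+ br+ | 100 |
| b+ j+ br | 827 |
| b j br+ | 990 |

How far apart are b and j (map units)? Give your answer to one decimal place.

7.3 map units

The two most frequent reciprocal classes, b+ j+ br and b j br+, are the parental types, so the F1 was b+ j+ br / b j br+.
The two rarest classes, b+ j br and b j+ br+, are the double crossovers. Comparing them with the parentals, only the j allele has switched, so j is the middle locus and the order is br – j – b.
Crossovers in the j–b interval produce the single-crossover classes b j+ br and b+ j br+ (76 + 74 = 150) plus the double crossovers (10).
RF(j–b) = (150 + 10) / 2185 = 160/2185 = 0.0732 → 7.3 map units.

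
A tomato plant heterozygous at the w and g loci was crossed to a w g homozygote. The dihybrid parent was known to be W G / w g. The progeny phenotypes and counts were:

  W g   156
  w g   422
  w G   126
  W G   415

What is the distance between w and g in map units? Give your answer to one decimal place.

25.2 map units

The recombinant classes are W g and w G: 156 + 126 = 282.
Recombination frequency = 282/1119 = 0.2520 ≈ 25.2%, i.e. 25.2 map units.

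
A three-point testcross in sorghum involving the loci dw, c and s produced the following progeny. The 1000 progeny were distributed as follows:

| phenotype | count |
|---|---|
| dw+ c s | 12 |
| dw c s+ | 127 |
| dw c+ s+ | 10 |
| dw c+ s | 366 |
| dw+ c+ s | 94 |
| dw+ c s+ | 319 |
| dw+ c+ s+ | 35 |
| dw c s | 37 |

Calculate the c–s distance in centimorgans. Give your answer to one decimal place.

The two most frequent reciprocal classes, dw+ c s+ and dw c+ s, are the parental types, so the F1 was dw+ c s+ / dw c+ s.
The two rarest classes, dw+ c s and dw c+ s+, are the double crossovers. Comparing them with the parentals, only the s allele has switched, so s is the middle locus and the order is dw – s – c.
Crossovers in the s–c interval produce the single-crossover classes dw+ c+ s+ and dw c s (35 + 37 = 72) plus the double crossovers (22).
RF(s–c) = (72 + 22) / 1000 = 94/1000 = 0.0940 → 9.4 centimorgans.

9.4 centimorgans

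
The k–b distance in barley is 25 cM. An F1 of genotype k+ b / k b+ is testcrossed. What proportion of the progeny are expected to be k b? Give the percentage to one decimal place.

A map distance of 25 cM corresponds to a recombination frequency of 0.250.
The F1 is k+ b / k b+, so k b is a recombinant gamete class with expected frequency r/2 = 0.250/2 = 0.1250.
That is 0.1250 = 12.5% of the progeny.

12.5%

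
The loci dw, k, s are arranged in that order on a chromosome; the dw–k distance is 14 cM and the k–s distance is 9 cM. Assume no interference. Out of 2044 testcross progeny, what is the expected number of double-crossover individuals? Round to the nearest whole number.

Map distances give recombination frequencies of 0.140 and 0.090 for the two intervals.
With no interference, expected double-crossover frequency = 0.140 × 0.090 = 0.01260.
Expected number = 0.01260 × 2044 = 25.75 ≈ 26.

26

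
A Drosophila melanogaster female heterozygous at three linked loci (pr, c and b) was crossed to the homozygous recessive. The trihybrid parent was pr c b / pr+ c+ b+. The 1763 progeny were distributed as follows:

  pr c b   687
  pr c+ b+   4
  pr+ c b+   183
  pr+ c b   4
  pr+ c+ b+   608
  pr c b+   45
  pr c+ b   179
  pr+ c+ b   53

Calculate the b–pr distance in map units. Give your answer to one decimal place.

The two rarest classes, pr+ c b and pr c+ b+, are the double crossovers. Comparing them with the parentals, only the pr allele has switched, so pr is the middle locus and the order is c – pr – b.
Crossovers in the pr–b interval produce the single-crossover classes pr c b+ and pr+ c+ b (45 + 53 = 98) plus the double crossovers (8).
RF(pr–b) = (98 + 8) / 1763 = 106/1763 = 0.0601 → 6.0 map units.

6.0 map units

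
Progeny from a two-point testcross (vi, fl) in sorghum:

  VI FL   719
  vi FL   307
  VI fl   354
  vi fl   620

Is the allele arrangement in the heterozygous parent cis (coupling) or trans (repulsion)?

The two most frequent classes are VI FL (719) and vi fl (620); these are the parental (non-recombinant) types.
So the F1 carried VI FL on one chromosome and vi fl on the other — the recessive alleles are on the same chromosome (cis / coupling).

cis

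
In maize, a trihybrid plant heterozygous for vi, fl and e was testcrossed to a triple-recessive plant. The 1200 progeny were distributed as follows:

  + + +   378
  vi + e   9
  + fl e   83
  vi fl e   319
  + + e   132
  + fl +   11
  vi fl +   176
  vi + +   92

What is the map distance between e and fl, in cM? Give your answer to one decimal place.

27.3 cM

The two most frequent reciprocal classes, + + + and vi fl e, are the parental types, so the F1 was + + + / vi fl e.
The two rarest classes, + fl + and vi + e, are the double crossovers. Comparing them with the parentals, only the fl allele has switched, so fl is the middle locus and the order is vi – fl – e.
Crossovers in the fl–e interval produce the single-crossover classes + + e and vi fl + (132 + 176 = 308) plus the double crossovers (20).
RF(fl–e) = (308 + 20) / 1200 = 328/1200 = 0.2733 → 27.3 cM.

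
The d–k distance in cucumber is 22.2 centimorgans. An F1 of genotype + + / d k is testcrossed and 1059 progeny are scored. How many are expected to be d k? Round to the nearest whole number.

412

A map distance of 22.2 centimorgans corresponds to a recombination frequency of 0.222.
The F1 is + + / d k, so d k is a parental gamete class with expected frequency (1 − r)/2 = 0.778/2 = 0.3890.
Expected number = 0.3890 × 1059 = 411.95 ≈ 412.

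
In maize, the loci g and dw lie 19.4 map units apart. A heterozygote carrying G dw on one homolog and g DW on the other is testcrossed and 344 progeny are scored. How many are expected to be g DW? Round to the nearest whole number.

A map distance of 19.4 map units corresponds to a recombination frequency of 0.194.
The F1 is G dw / g DW, so g DW is a parental gamete class with expected frequency (1 − r)/2 = 0.806/2 = 0.4030.
Expected number = 0.4030 × 344 = 138.63 ≈ 139.

139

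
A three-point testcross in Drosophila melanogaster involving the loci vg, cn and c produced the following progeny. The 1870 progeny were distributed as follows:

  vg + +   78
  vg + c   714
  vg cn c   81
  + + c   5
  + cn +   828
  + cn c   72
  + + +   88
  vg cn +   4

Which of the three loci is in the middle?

vg

The two most frequent reciprocal classes, vg + c and + cn +, are the parental types, so the F1 was vg + c / + cn +.
The two rarest classes, + + c and vg cn +, are the double crossovers. Comparing them with the parentals, only the vg allele has switched, so vg is the middle locus and the order is c – vg – cn.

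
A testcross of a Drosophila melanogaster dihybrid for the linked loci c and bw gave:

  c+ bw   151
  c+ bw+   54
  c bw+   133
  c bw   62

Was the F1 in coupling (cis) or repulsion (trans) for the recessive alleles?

trans

The two most frequent classes are c+ bw (151) and c bw+ (133); these are the parental (non-recombinant) types.
So the F1 carried c+ bw on one chromosome and c bw+ on the other — the recessive alleles are on opposite chromosomes (trans / repulsion).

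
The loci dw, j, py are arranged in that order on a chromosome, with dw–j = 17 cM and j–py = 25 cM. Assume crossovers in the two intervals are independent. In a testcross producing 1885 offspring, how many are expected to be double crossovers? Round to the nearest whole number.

80

Map distances give recombination frequencies of 0.170 and 0.250 for the two intervals.
With no interference, expected double-crossover frequency = 0.170 × 0.250 = 0.04250.
Expected number = 0.04250 × 1885 = 80.11 ≈ 80.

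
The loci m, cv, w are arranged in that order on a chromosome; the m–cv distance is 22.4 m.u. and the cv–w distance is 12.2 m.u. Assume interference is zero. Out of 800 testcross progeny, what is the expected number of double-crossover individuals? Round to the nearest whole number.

Map distances give recombination frequencies of 0.224 and 0.122 for the two intervals.
With no interference, expected double-crossover frequency = 0.224 × 0.122 = 0.02733.
Expected number = 0.02733 × 800 = 21.86 ≈ 22.

22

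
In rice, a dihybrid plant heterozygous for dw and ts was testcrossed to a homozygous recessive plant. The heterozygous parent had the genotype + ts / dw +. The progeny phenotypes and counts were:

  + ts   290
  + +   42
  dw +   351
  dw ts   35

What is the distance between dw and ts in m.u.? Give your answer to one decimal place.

10.7 m.u.

The recombinant classes are + + and dw ts: 42 + 35 = 77.
Recombination frequency = 77/718 = 0.1072 ≈ 10.7%, i.e. 10.7 m.u.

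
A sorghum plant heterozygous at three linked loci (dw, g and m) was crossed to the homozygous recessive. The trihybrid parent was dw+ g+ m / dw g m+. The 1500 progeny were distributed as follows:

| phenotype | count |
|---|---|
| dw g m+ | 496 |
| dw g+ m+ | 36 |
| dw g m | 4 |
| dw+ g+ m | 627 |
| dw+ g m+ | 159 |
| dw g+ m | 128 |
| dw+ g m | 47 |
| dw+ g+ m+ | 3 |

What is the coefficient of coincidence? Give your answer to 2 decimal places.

The two rarest classes, dw+ g+ m+ and dw g m, are the double crossovers. Comparing them with the parentals, only the m allele has switched, so m is the middle locus and the order is g – m – dw.
g–m: (83 + 7)/1500 = 0.0600; m–dw: (287 + 7)/1500 = 0.1960.
Expected DCO frequency = 0.0600 × 0.1960 ≈ 0.01176; observed = 7/1500 ≈ 0.00467.
Coefficient of coincidence = 0.00467/0.01176 ≈ 0.40.

0.40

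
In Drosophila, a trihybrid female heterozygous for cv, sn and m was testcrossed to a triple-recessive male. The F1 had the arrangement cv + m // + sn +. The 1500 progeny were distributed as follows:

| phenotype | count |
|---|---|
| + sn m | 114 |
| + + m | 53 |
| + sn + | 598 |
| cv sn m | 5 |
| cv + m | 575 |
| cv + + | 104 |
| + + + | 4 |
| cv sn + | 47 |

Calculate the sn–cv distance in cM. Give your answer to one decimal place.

7.3 cM

The two rarest classes, cv sn m and + + +, are the double crossovers. Comparing them with the parentals, only the sn allele has switched, so sn is the middle locus and the order is cv – sn – m.
Crossovers in the cv–sn interval produce the single-crossover classes + + m and cv sn + (53 + 47 = 100) plus the double crossovers (9).
RF(cv–sn) = (100 + 9) / 1500 = 109/1500 = 0.0727 → 7.3 cM.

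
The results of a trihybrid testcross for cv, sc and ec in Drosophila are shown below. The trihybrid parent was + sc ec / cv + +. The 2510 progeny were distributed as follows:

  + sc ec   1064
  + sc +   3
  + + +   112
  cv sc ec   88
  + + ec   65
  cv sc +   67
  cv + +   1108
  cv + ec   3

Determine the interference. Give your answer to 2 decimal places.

0.47

The two rarest classes, + sc + and cv + ec, are the double crossovers. Comparing them with the parentals, only the ec allele has switched, so ec is the middle locus and the order is cv – ec – sc.
cv–ec: (200 + 6)/2510 = 0.0821; ec–sc: (132 + 6)/2510 = 0.0550.
Expected DCO frequency = 0.0821 × 0.0550 ≈ 0.00452; observed = 6/2510 ≈ 0.00239.
Coefficient of coincidence = 0.00239/0.00452 ≈ 0.53; interference = 1 − 0.53 = 0.47.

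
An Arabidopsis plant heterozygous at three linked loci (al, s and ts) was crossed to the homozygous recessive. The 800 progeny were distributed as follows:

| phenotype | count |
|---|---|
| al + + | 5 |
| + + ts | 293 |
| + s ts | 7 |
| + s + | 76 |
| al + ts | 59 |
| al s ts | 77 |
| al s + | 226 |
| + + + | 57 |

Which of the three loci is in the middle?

s

The two most frequent reciprocal classes, + + ts and al s +, are the parental types, so the F1 was + + ts / al s +.
The two rarest classes, + s ts and al + +, are the double crossovers. Comparing them with the parentals, only the s allele has switched, so s is the middle locus and the order is ts – s – al.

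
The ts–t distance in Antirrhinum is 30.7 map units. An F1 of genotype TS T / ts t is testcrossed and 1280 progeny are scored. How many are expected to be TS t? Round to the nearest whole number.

196

A map distance of 30.7 map units corresponds to a recombination frequency of 0.307.
The F1 is TS T / ts t, so TS t is a recombinant gamete class with expected frequency r/2 = 0.307/2 = 0.1535.
Expected number = 0.1535 × 1280 = 196.48 ≈ 196.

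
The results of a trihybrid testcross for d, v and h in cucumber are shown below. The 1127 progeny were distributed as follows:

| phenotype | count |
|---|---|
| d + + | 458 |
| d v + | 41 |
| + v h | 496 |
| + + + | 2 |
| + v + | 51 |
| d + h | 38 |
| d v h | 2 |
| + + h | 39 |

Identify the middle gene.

d

The two most frequent reciprocal classes, + v h and d + +, are the parental types, so the F1 was + v h / d + +.
The two rarest classes, d v h and + + +, are the double crossovers. Comparing them with the parentals, only the d allele has switched, so d is the middle locus and the order is h – d – v.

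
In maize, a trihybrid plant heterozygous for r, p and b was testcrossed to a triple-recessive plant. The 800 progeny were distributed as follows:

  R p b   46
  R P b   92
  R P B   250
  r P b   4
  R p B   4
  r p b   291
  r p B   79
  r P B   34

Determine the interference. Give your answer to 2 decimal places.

0.59

The two most frequent reciprocal classes, r p b and R P B, are the parental types, so the F1 was r p b / R P B.
The two rarest classes, r P b and R p B, are the double crossovers. Comparing them with the parentals, only the p allele has switched, so p is the middle locus and the order is r – p – b.
r–p: (80 + 8)/800 = 0.1100; p–b: (171 + 8)/800 = 0.2238.
Expected DCO frequency = 0.1100 × 0.2238 ≈ 0.02462; observed = 8/800 ≈ 0.01000.
Coefficient of coincidence = 0.01000/0.02462 ≈ 0.41; interference = 1 − 0.41 = 0.59.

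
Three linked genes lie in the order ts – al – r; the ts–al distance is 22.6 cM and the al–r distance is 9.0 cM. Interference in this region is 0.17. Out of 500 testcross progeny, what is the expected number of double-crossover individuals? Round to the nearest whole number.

8

Map distances give recombination frequencies of 0.226 and 0.090 for the two intervals.
With interference 0.17 (so coincidence = 0.83), expected double-crossover frequency = 0.226 × 0.090 × 0.83 = 0.01688.
Expected number = 0.01688 × 500 = 8.44 ≈ 8.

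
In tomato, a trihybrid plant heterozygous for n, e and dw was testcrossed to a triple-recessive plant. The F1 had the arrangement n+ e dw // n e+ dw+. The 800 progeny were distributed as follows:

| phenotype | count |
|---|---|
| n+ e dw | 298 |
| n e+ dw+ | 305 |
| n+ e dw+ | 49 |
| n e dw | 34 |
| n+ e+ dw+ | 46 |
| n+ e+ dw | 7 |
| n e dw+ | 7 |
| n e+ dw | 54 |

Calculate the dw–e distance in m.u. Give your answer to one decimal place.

14.6 m.u.

The two rarest classes, n+ e+ dw and n e dw+, are the double crossovers. Comparing them with the parentals, only the e allele has switched, so e is the middle locus and the order is n – e – dw.
Crossovers in the e–dw interval produce the single-crossover classes n+ e dw+ and n e+ dw (49 + 54 = 103) plus the double crossovers (14).
RF(e–dw) = (103 + 14) / 800 = 117/800 = 0.1462 → 14.6 m.u.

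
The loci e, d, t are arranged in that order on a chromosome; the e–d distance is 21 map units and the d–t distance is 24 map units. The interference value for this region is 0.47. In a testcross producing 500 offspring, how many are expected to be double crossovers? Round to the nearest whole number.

Map distances give recombination frequencies of 0.210 and 0.240 for the two intervals.
With interference 0.47 (so coincidence = 0.53), expected double-crossover frequency = 0.210 × 0.240 × 0.53 = 0.02671.
Expected number = 0.02671 × 500 = 13.36 ≈ 13.

13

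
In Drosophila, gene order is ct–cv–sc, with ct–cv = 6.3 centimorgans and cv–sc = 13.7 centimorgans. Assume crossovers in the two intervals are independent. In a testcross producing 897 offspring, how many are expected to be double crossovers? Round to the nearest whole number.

Map distances give recombination frequencies of 0.063 and 0.137 for the two intervals.
With no interference, expected double-crossover frequency = 0.063 × 0.137 = 0.00863.
Expected number = 0.00863 × 897 = 7.74 ≈ 8.

8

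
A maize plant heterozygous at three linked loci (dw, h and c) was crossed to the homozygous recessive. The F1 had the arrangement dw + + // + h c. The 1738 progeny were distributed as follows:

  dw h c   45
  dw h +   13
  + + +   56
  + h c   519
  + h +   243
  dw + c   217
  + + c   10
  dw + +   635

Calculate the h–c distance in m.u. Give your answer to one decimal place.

The two rarest classes, dw h + and + + c, are the double crossovers. Comparing them with the parentals, only the h allele has switched, so h is the middle locus and the order is c – h – dw.
Crossovers in the c–h interval produce the single-crossover classes dw + c and + h + (217 + 243 = 460) plus the double crossovers (23).
RF(c–h) = (460 + 23) / 1738 = 483/1738 = 0.2779 → 27.8 m.u.

27.8 m.u.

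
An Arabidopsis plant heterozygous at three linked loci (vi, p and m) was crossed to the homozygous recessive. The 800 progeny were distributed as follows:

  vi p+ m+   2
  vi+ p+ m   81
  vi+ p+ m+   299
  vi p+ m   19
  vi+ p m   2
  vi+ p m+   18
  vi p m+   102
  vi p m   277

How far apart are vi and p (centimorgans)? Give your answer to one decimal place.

The two most frequent reciprocal classes, vi+ p+ m+ and vi p m, are the parental types, so the F1 was vi+ p+ m+ / vi p m.
The two rarest classes, vi p+ m+ and vi+ p m, are the double crossovers. Comparing them with the parentals, only the vi allele has switched, so vi is the middle locus and the order is m – vi – p.
Crossovers in the vi–p interval produce the single-crossover classes vi+ p m+ and vi p+ m (18 + 19 = 37) plus the double crossovers (4).
RF(vi–p) = (37 + 4) / 800 = 41/800 = 0.0512 → 5.1 centimorgans.

5.1 centimorgans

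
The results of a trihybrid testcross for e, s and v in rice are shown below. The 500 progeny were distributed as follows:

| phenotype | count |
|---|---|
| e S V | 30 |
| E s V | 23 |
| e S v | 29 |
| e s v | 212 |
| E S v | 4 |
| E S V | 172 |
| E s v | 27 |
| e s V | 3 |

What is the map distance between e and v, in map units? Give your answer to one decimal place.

The two most frequent reciprocal classes, E S V and e s v, are the parental types, so the F1 was E S V / e s v.
The two rarest classes, E S v and e s V, are the double crossovers. Comparing them with the parentals, only the v allele has switched, so v is the middle locus and the order is e – v – s.
Crossovers in the e–v interval produce the single-crossover classes e S V and E s v (30 + 27 = 57) plus the double crossovers (7).
RF(e–v) = (57 + 7) / 500 = 64/500 = 0.1280 → 12.8 map units.

12.8 map units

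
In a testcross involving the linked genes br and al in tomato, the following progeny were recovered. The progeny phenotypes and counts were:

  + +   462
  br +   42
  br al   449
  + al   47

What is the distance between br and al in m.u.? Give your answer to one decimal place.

8.9 m.u.

The two most frequent classes, + + (462) and br al (449), are the parental types, so the F1 was + + / br al.
The recombinant classes are + al and br +: 47 + 42 = 89.
Recombination frequency = 89/1000 = 0.0890 ≈ 8.9%, i.e. 8.9 m.u.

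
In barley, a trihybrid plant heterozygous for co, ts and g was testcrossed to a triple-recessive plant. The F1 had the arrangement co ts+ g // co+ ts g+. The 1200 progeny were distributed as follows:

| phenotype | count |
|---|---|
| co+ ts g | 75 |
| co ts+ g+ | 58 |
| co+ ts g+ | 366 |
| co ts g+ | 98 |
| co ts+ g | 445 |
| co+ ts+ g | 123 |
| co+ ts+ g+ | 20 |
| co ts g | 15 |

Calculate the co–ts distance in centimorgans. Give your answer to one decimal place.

21.3 centimorgans

The two rarest classes, co ts g and co+ ts+ g+, are the double crossovers. Comparing them with the parentals, only the ts allele has switched, so ts is the middle locus and the order is co – ts – g.
Crossovers in the co–ts interval produce the single-crossover classes co+ ts+ g and co ts g+ (123 + 98 = 221) plus the double crossovers (35).
RF(co–ts) = (221 + 35) / 1200 = 256/1200 = 0.2133 → 21.3 centimorgans.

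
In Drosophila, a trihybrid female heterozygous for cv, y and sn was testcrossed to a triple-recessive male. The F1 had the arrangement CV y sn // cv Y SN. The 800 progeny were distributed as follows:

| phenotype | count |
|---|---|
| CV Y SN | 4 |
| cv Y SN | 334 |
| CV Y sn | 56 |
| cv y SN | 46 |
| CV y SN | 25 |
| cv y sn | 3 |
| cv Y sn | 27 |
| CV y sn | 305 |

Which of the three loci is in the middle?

The two rarest classes, cv y sn and CV Y SN, are the double crossovers. Comparing them with the parentals, only the cv allele has switched, so cv is the middle locus and the order is sn – cv – y.

cv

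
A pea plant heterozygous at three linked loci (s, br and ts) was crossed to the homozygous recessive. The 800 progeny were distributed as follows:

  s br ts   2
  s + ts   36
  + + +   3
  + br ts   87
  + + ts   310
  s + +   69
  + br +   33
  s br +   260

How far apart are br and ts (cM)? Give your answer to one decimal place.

The two most frequent reciprocal classes, s br + and + + ts, are the parental types, so the F1 was s br + / + + ts.
The two rarest classes, s br ts and + + +, are the double crossovers. Comparing them with the parentals, only the ts allele has switched, so ts is the middle locus and the order is s – ts – br.
Crossovers in the ts–br interval produce the single-crossover classes s + + and + br ts (69 + 87 = 156) plus the double crossovers (5).
RF(ts–br) = (156 + 5) / 800 = 161/800 = 0.2013 → 20.1 cM.

20.1 cM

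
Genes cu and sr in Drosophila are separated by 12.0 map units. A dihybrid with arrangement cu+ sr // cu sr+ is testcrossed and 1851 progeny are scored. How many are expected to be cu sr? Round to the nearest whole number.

A map distance of 12.0 map units corresponds to a recombination frequency of 0.120.
The F1 is cu+ sr / cu sr+, so cu sr is a recombinant gamete class with expected frequency r/2 = 0.120/2 = 0.0600.
Expected number = 0.0600 × 1851 = 111.06 ≈ 111.

111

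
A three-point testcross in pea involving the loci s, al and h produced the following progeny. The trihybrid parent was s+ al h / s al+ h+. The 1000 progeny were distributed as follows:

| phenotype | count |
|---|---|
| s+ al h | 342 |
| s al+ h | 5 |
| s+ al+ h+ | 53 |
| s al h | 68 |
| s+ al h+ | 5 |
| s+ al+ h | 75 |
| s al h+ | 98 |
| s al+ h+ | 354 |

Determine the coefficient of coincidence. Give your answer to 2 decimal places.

The two rarest classes, s+ al h+ and s al+ h, are the double crossovers. Comparing them with the parentals, only the h allele has switched, so h is the middle locus and the order is s – h – al.
s–h: (121 + 10)/1000 = 0.1310; h–al: (173 + 10)/1000 = 0.1830.
Expected DCO frequency = 0.1310 × 0.1830 ≈ 0.02397; observed = 10/1000 ≈ 0.01000.
Coefficient of coincidence = 0.01000/0.02397 ≈ 0.42.

0.42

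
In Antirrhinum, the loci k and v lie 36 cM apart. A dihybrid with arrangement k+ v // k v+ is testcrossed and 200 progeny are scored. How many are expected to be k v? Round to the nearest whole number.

36

A map distance of 36 cM corresponds to a recombination frequency of 0.360.
The F1 is k+ v / k v+, so k v is a recombinant gamete class with expected frequency r/2 = 0.360/2 = 0.1800.
Expected number = 0.1800 × 200 = 36.00 ≈ 36.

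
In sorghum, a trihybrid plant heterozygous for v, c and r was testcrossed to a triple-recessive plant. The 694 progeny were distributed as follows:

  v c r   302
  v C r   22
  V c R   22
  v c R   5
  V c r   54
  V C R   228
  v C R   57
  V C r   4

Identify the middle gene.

The two most frequent reciprocal classes, v c r and V C R, are the parental types, so the F1 was v c r / V C R.
The two rarest classes, v c R and V C r, are the double crossovers. Comparing them with the parentals, only the r allele has switched, so r is the middle locus and the order is v – r – c.

r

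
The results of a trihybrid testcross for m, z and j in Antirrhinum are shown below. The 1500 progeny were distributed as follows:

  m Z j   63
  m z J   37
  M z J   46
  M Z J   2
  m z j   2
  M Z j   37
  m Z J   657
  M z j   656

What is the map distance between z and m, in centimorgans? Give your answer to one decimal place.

5.2 centimorgans

The two most frequent reciprocal classes, m Z J and M z j, are the parental types, so the F1 was m Z J / M z j.
The two rarest classes, M Z J and m z j, are the double crossovers. Comparing them with the parentals, only the m allele has switched, so m is the middle locus and the order is j – m – z.
Crossovers in the m–z interval produce the single-crossover classes m z J and M Z j (37 + 37 = 74) plus the double crossovers (4).
RF(m–z) = (74 + 4) / 1500 = 78/1500 = 0.0520 → 5.2 centimorgans.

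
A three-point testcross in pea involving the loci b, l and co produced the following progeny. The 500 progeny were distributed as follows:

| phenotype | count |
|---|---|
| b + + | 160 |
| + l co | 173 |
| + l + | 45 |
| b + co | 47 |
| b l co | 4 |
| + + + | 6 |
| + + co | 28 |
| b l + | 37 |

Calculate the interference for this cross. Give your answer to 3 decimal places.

The two most frequent reciprocal classes, + l co and b + +, are the parental types, so the F1 was + l co / b + +.
The two rarest classes, b l co and + + +, are the double crossovers. Comparing them with the parentals, only the b allele has switched, so b is the middle locus and the order is co – b – l.
co–b: (92 + 10)/500 = 0.2040; b–l: (65 + 10)/500 = 0.1500.
Expected DCO frequency = 0.2040 × 0.1500 ≈ 0.03060; observed = 10/500 ≈ 0.02000.
Coefficient of coincidence = 0.02000/0.03060 ≈ 0.654; interference = 1 − 0.654 = 0.346.

0.346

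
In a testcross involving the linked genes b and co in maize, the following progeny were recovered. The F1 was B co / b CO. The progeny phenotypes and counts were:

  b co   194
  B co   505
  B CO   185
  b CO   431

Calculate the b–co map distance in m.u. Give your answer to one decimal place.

The recombinant classes are B CO and b co: 185 + 194 = 379.
Recombination frequency = 379/1315 = 0.2882 ≈ 28.8%, i.e. 28.8 m.u.

28.8 m.u.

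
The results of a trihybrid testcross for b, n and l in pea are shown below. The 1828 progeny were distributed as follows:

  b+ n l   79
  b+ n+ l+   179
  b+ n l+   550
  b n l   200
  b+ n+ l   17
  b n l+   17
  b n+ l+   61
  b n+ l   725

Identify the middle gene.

The two most frequent reciprocal classes, b+ n l+ and b n+ l, are the parental types, so the F1 was b+ n l+ / b n+ l.
The two rarest classes, b n l+ and b+ n+ l, are the double crossovers. Comparing them with the parentals, only the b allele has switched, so b is the middle locus and the order is l – b – n.

b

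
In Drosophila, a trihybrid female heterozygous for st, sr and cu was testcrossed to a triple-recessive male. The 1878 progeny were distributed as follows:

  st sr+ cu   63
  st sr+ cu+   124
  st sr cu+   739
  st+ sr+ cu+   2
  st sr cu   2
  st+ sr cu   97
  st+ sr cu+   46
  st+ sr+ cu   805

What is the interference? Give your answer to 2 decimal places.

The two most frequent reciprocal classes, st+ sr+ cu and st sr cu+, are the parental types, so the F1 was st+ sr+ cu / st sr cu+.
The two rarest classes, st+ sr+ cu+ and st sr cu, are the double crossovers. Comparing them with the parentals, only the cu allele has switched, so cu is the middle locus and the order is st – cu – sr.
st–cu: (109 + 4)/1878 = 0.0602; cu–sr: (221 + 4)/1878 = 0.1198.
Expected DCO frequency = 0.0602 × 0.1198 ≈ 0.00721; observed = 4/1878 ≈ 0.00213.
Coefficient of coincidence = 0.00213/0.00721 ≈ 0.30; interference = 1 − 0.30 = 0.70.

0.70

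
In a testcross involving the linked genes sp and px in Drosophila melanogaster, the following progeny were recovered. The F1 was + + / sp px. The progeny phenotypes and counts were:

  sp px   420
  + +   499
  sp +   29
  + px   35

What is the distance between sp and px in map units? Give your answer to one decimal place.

6.5 map units

The recombinant classes are + px and sp +: 35 + 29 = 64.
Recombination frequency = 64/983 = 0.0651 ≈ 6.5%, i.e. 6.5 map units.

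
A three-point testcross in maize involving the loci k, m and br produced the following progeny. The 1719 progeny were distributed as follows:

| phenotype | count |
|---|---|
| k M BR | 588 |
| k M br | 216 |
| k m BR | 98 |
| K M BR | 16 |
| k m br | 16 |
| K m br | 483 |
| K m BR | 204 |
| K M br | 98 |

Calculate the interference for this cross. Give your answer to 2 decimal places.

0.47

The two most frequent reciprocal classes, k M BR and K m br, are the parental types, so the F1 was k M BR / K m br.
The two rarest classes, K M BR and k m br, are the double crossovers. Comparing them with the parentals, only the k allele has switched, so k is the middle locus and the order is m – k – br.
m–k: (196 + 32)/1719 = 0.1326; k–br: (420 + 32)/1719 = 0.2629.
Expected DCO frequency = 0.1326 × 0.2629 ≈ 0.03486; observed = 32/1719 ≈ 0.01862.
Coefficient of coincidence = 0.01862/0.03486 ≈ 0.53; interference = 1 − 0.53 = 0.47.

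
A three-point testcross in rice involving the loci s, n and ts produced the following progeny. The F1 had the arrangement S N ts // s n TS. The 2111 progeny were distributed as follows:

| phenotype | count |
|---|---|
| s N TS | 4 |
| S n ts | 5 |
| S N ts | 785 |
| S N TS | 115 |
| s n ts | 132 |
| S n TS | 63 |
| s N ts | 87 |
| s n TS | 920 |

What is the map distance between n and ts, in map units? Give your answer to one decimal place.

The two rarest classes, S n ts and s N TS, are the double crossovers. Comparing them with the parentals, only the n allele has switched, so n is the middle locus and the order is ts – n – s.
Crossovers in the ts–n interval produce the single-crossover classes S N TS and s n ts (115 + 132 = 247) plus the double crossovers (9).
RF(ts–n) = (247 + 9) / 2111 = 256/2111 = 0.1213 → 12.1 map units.

12.1 map units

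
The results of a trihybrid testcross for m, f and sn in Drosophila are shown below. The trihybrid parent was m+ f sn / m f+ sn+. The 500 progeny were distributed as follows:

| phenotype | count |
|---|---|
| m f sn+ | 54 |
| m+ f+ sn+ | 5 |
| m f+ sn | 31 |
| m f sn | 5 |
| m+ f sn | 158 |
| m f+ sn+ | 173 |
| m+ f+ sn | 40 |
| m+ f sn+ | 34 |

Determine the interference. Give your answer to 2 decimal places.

The two rarest classes, m f sn and m+ f+ sn+, are the double crossovers. Comparing them with the parentals, only the m allele has switched, so m is the middle locus and the order is f – m – sn.
f–m: (94 + 10)/500 = 0.2080; m–sn: (65 + 10)/500 = 0.1500.
Expected DCO frequency = 0.2080 × 0.1500 ≈ 0.03120; observed = 10/500 ≈ 0.02000.
Coefficient of coincidence = 0.02000/0.03120 ≈ 0.64; interference = 1 − 0.64 = 0.36.

0.36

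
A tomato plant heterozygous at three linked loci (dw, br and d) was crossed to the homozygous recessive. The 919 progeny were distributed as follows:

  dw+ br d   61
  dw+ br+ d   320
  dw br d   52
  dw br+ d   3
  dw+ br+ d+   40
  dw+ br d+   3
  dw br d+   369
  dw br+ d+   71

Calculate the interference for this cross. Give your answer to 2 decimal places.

0.59

The two most frequent reciprocal classes, dw br d+ and dw+ br+ d, are the parental types, so the F1 was dw br d+ / dw+ br+ d.
The two rarest classes, dw+ br d+ and dw br+ d, are the double crossovers. Comparing them with the parentals, only the dw allele has switched, so dw is the middle locus and the order is d – dw – br.
d–dw: (92 + 6)/919 = 0.1066; dw–br: (132 + 6)/919 = 0.1502.
Expected DCO frequency = 0.1066 × 0.1502 ≈ 0.01601; observed = 6/919 ≈ 0.00653.
Coefficient of coincidence = 0.00653/0.01601 ≈ 0.41; interference = 1 − 0.41 = 0.59.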